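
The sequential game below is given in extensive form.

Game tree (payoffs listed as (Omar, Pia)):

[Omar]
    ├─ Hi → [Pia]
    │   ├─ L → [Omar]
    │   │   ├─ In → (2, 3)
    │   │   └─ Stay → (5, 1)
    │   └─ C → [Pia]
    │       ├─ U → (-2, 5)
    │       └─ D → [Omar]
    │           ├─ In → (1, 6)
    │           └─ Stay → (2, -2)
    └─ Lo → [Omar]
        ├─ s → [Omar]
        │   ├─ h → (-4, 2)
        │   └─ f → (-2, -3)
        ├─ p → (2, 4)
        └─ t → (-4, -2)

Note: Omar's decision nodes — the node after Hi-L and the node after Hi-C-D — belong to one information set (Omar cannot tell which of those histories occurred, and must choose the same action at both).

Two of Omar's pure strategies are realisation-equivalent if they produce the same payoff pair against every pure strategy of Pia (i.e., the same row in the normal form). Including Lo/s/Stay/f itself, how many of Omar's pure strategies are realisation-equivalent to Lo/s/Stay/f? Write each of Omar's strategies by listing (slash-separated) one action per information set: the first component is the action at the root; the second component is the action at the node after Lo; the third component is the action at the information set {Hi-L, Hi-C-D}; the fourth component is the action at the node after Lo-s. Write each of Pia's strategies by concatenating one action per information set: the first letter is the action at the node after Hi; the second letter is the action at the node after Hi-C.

Row for Lo/s/Stay/f (columns LU, LD, CU, CD): (-2,-3) (-2,-3) (-2,-3) (-2,-3).
Under Lo/s/Stay/f, Omar's choice at the information set {Hi-L, Hi-C-D} can never be reached regardless of what Pia does, so varying those choices leaves every outcome unchanged.
Holding the reachable choices fixed and varying the unreachable one freely already gives 2 equivalent strategies.
No other strategy reproduces this row, so those 2 are the full class: Lo/s/In/f, Lo/s/Stay/f.

2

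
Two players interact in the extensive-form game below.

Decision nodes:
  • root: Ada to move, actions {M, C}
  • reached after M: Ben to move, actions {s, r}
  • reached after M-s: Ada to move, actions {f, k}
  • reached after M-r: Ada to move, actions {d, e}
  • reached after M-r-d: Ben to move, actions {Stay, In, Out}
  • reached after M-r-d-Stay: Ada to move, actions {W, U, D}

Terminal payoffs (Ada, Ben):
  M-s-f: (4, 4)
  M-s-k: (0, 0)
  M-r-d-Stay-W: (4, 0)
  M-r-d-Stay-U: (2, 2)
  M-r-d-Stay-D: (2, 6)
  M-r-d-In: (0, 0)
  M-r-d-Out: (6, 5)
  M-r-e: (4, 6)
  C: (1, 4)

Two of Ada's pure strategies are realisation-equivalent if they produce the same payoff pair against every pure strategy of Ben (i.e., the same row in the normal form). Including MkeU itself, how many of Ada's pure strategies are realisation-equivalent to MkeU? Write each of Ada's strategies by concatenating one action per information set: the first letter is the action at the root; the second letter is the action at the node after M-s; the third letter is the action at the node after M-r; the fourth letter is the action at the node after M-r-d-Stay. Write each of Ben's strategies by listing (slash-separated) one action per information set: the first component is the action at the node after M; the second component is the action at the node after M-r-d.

Row for MkeU (columns s/Stay, s/In, s/Out, r/Stay, r/In, r/Out): (0,0) (0,0) (0,0) (4,6) (4,6) (4,6).
Under MkeU, Ada's choice at the node after M-r-d-Stay can never be reached regardless of what Ben does, so varying those choices leaves every outcome unchanged.
Holding the reachable choices fixed and varying the unreachable one freely already gives 3 equivalent strategies.
No other strategy reproduces this row, so those 3 are the full class: MkeW, MkeU, MkeD.

3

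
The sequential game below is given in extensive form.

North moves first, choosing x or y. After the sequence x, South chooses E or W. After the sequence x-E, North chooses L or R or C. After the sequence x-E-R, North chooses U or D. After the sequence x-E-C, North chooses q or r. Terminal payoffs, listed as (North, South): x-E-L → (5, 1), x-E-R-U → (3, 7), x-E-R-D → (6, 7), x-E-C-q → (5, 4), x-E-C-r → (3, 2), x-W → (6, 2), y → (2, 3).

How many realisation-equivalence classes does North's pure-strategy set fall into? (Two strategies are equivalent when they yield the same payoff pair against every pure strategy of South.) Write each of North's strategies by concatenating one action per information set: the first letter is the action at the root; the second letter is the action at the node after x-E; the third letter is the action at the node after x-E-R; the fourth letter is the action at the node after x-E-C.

North has 24 pure strategies: xLUq, xLUr, xLDq, xLDr, xRUq, xRUr, xRDq, xRDr, xCUq, xCUr, xCDq, xCDr, yLUq, yLUr, yLDq, yLDr, yRUq, yRUr, yRDq, yRDr, yCUq, yCUr, yCDq, yCDr. Columns: E, W.
{xLUq, xLUr, xLDq, xLDr} → row (5,1) (6,2)
{xRUq, xRUr} → row (3,7) (6,2)
{xRDq, xRDr} → row (6,7) (6,2)
{xCUq, xCDq} → row (5,4) (6,2)
{xCUr, xCDr} → row (3,2) (6,2)
{yLUq, yLUr, yLDq, yLDr, yRUq, yRUr, yRDq, yRDr, yCUq, yCUr, yCDq, yCDr} → row (2,3) (2,3)
That's 6 distinct rows out of 24 strategies.

6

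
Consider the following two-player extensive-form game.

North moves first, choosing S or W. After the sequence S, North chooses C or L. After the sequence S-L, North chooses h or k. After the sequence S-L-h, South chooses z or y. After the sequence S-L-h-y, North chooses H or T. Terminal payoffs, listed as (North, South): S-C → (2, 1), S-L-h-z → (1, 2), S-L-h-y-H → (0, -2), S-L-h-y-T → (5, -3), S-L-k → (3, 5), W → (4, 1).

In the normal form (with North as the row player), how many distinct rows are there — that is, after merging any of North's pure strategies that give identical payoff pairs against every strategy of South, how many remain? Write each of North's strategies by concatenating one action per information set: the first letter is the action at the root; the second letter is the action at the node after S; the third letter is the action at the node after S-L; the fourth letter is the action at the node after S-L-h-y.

North has 16 pure strategies: SChH, SChT, SCkH, SCkT, SLhH, SLhT, SLkH, SLkT, WChH, WChT, WCkH, WCkT, WLhH, WLhT, WLkH, WLkT. Columns: z, y.
{SChH, SChT, SCkH, SCkT} → row (2,1) (2,1)
{SLhH} → row (1,2) (0,-2)
{SLhT} → row (1,2) (5,-3)
{SLkH, SLkT} → row (3,5) (3,5)
{WChH, WChT, WCkH, WCkT, WLhH, WLhT, WLkH, WLkT} → row (4,1) (4,1)
That's 5 distinct rows out of 16 strategies.

5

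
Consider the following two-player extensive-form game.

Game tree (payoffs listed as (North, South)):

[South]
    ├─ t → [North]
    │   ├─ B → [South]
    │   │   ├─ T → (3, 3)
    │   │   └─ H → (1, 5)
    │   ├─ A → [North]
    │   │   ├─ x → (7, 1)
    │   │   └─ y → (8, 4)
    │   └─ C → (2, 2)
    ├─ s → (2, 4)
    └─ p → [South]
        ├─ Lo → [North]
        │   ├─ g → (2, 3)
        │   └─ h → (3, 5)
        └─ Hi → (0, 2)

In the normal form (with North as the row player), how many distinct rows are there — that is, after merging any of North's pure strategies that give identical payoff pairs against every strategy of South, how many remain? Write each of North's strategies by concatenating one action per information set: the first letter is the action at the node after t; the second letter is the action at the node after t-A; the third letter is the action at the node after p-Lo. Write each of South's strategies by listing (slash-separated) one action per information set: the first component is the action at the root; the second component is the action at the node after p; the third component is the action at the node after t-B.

North has 12 pure strategies: Bxg, Bxh, Byg, Byh, Axg, Axh, Ayg, Ayh, Cxg, Cxh, Cyg, Cyh. Columns: t/Lo/T, t/Lo/H, t/Hi/T, t/Hi/H, s/Lo/T, s/Lo/H, s/Hi/T, s/Hi/H, p/Lo/T, p/Lo/H, p/Hi/T, p/Hi/H.
{Bxg, Byg} → row (3,3) (1,5) (3,3) (1,5) (2,4) (2,4) (2,4) (2,4) (2,3) (2,3) (0,2) (0,2)
{Bxh, Byh} → row (3,3) (1,5) (3,3) (1,5) (2,4) (2,4) (2,4) (2,4) (3,5) (3,5) (0,2) (0,2)
{Axg} → row (7,1) (7,1) (7,1) (7,1) (2,4) (2,4) (2,4) (2,4) (2,3) (2,3) (0,2) (0,2)
{Axh} → row (7,1) (7,1) (7,1) (7,1) (2,4) (2,4) (2,4) (2,4) (3,5) (3,5) (0,2) (0,2)
{Ayg} → row (8,4) (8,4) (8,4) (8,4) (2,4) (2,4) (2,4) (2,4) (2,3) (2,3) (0,2) (0,2)
{Ayh} → row (8,4) (8,4) (8,4) (8,4) (2,4) (2,4) (2,4) (2,4) (3,5) (3,5) (0,2) (0,2)
{Cxg, Cyg} → row (2,2) (2,2) (2,2) (2,2) (2,4) (2,4) (2,4) (2,4) (2,3) (2,3) (0,2) (0,2)
{Cxh, Cyh} → row (2,2) (2,2) (2,2) (2,2) (2,4) (2,4) (2,4) (2,4) (3,5) (3,5) (0,2) (0,2)
That's 8 distinct rows out of 12 strategies.

8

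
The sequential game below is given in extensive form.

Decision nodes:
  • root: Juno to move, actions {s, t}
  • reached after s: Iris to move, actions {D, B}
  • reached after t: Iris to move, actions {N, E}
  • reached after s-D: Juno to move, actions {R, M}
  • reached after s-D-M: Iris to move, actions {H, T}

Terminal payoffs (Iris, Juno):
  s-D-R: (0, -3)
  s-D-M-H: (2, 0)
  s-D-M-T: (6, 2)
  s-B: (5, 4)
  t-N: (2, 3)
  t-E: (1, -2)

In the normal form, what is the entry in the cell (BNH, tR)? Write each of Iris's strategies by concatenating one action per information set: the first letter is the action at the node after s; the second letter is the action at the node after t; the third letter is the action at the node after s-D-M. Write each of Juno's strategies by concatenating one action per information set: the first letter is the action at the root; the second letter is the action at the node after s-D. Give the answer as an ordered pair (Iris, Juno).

(2, 3)

Trace the play path from the root:
  Juno plays t
  Iris plays N at [t]
→ terminal payoff (2, 3).
(Iris's choice at the node after s is never reached on this path, so it doesn't affect the outcome.)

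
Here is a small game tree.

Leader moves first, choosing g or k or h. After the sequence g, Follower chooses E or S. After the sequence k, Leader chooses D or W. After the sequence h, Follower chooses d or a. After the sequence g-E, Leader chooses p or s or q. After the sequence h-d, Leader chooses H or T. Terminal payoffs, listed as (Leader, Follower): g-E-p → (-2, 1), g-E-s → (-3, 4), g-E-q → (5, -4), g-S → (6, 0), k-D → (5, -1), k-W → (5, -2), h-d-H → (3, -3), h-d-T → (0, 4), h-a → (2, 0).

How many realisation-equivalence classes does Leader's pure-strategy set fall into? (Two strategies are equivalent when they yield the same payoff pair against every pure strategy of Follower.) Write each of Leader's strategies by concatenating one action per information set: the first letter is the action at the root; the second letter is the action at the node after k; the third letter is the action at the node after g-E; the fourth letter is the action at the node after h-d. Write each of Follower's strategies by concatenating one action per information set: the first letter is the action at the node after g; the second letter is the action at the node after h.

7

Leader has 36 pure strategies: gDpH, gDpT, gDsH, gDsT, gDqH, gDqT, gWpH, gWpT, gWsH, gWsT, gWqH, gWqT, kDpH, kDpT, kDsH, kDsT, kDqH, kDqT, kWpH, kWpT, kWsH, kWsT, kWqH, kWqT, hDpH, hDpT, hDsH, hDsT, hDqH, hDqT, hWpH, hWpT, hWsH, hWsT, hWqH, hWqT. Columns: Ed, Ea, Sd, Sa.
{gDpH, gDpT, gWpH, gWpT} → row (-2,1) (-2,1) (6,0) (6,0)
{gDsH, gDsT, gWsH, gWsT} → row (-3,4) (-3,4) (6,0) (6,0)
{gDqH, gDqT, gWqH, gWqT} → row (5,-4) (5,-4) (6,0) (6,0)
{kDpH, kDpT, kDsH, kDsT, kDqH, kDqT} → row (5,-1) (5,-1) (5,-1) (5,-1)
{kWpH, kWpT, kWsH, kWsT, kWqH, kWqT} → row (5,-2) (5,-2) (5,-2) (5,-2)
{hDpH, hDsH, hDqH, hWpH, hWsH, hWqH} → row (3,-3) (2,0) (3,-3) (2,0)
{hDpT, hDsT, hDqT, hWpT, hWsT, hWqT} → row (0,4) (2,0) (0,4) (2,0)
That's 7 distinct rows out of 36 strategies.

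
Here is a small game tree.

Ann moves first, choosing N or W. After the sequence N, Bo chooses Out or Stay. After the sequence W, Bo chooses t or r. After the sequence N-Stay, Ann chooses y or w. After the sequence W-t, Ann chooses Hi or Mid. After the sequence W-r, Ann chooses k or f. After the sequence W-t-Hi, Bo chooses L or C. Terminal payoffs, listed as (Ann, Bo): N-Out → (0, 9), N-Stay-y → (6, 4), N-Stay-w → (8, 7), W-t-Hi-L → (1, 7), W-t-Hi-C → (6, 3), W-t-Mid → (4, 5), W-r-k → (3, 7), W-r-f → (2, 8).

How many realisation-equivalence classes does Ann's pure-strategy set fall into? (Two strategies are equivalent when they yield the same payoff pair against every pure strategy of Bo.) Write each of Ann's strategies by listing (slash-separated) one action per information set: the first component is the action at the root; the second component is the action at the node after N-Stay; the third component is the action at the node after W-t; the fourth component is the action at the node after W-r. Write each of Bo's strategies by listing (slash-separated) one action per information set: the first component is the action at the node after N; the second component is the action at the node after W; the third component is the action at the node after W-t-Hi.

Ann has 16 pure strategies: N/y/Hi/k, N/y/Hi/f, N/y/Mid/k, N/y/Mid/f, N/w/Hi/k, N/w/Hi/f, N/w/Mid/k, N/w/Mid/f, W/y/Hi/k, W/y/Hi/f, W/y/Mid/k, W/y/Mid/f, W/w/Hi/k, W/w/Hi/f, W/w/Mid/k, W/w/Mid/f. Columns: Out/t/L, Out/t/C, Out/r/L, Out/r/C, Stay/t/L, Stay/t/C, Stay/r/L, Stay/r/C.
{N/y/Hi/k, N/y/Hi/f, N/y/Mid/k, N/y/Mid/f} → row (0,9) (0,9) (0,9) (0,9) (6,4) (6,4) (6,4) (6,4)
{N/w/Hi/k, N/w/Hi/f, N/w/Mid/k, N/w/Mid/f} → row (0,9) (0,9) (0,9) (0,9) (8,7) (8,7) (8,7) (8,7)
{W/y/Hi/k, W/w/Hi/k} → row (1,7) (6,3) (3,7) (3,7) (1,7) (6,3) (3,7) (3,7)
{W/y/Hi/f, W/w/Hi/f} → row (1,7) (6,3) (2,8) (2,8) (1,7) (6,3) (2,8) (2,8)
{W/y/Mid/k, W/w/Mid/k} → row (4,5) (4,5) (3,7) (3,7) (4,5) (4,5) (3,7) (3,7)
{W/y/Mid/f, W/w/Mid/f} → row (4,5) (4,5) (2,8) (2,8) (4,5) (4,5) (2,8) (2,8)
That's 6 distinct rows out of 16 strategies.

6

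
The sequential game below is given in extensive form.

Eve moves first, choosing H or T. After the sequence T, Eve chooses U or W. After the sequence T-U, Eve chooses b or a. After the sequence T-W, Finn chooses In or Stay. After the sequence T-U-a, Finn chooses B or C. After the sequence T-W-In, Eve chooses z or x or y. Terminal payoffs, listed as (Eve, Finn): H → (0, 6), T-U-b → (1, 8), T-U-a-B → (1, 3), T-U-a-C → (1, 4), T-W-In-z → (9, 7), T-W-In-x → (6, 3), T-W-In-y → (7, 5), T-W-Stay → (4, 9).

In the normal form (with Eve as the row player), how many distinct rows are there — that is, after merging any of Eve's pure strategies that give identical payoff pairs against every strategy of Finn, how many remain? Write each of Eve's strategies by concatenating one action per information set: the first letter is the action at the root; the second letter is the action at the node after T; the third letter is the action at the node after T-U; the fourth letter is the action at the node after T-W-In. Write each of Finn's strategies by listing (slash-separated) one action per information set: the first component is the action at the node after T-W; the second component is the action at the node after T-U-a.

Eve has 24 pure strategies: HUbz, HUbx, HUby, HUaz, HUax, HUay, HWbz, HWbx, HWby, HWaz, HWax, HWay, TUbz, TUbx, TUby, TUaz, TUax, TUay, TWbz, TWbx, TWby, TWaz, TWax, TWay. Columns: In/B, In/C, Stay/B, Stay/C.
{HUbz, HUbx, HUby, HUaz, HUax, HUay, HWbz, HWbx, HWby, HWaz, HWax, HWay} → row (0,6) (0,6) (0,6) (0,6)
{TUbz, TUbx, TUby} → row (1,8) (1,8) (1,8) (1,8)
{TUaz, TUax, TUay} → row (1,3) (1,4) (1,3) (1,4)
{TWbz, TWaz} → row (9,7) (9,7) (4,9) (4,9)
{TWbx, TWax} → row (6,3) (6,3) (4,9) (4,9)
{TWby, TWay} → row (7,5) (7,5) (4,9) (4,9)
That's 6 distinct rows out of 24 strategies.

6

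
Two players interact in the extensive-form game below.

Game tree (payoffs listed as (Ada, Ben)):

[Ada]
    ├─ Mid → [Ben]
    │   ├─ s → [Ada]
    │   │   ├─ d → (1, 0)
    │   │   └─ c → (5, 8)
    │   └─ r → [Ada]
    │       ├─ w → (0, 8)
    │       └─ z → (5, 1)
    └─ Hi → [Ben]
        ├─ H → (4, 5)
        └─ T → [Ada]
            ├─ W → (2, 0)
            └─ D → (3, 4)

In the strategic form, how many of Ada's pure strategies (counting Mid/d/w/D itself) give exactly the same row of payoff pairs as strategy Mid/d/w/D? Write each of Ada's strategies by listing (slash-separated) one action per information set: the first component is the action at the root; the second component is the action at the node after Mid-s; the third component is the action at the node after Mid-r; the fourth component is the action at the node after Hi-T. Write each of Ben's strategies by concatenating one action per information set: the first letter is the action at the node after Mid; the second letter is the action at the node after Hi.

2

Row for Mid/d/w/D (columns sH, sT, rH, rT): (1,0) (1,0) (0,8) (0,8).
Under Mid/d/w/D, Ada's choice at the node after Hi-T can never be reached regardless of what Ben does, so varying those choices leaves every outcome unchanged.
Holding the reachable choices fixed and varying the unreachable one freely already gives 2 equivalent strategies.
No other strategy reproduces this row, so those 2 are the full class: Mid/d/w/W, Mid/d/w/D.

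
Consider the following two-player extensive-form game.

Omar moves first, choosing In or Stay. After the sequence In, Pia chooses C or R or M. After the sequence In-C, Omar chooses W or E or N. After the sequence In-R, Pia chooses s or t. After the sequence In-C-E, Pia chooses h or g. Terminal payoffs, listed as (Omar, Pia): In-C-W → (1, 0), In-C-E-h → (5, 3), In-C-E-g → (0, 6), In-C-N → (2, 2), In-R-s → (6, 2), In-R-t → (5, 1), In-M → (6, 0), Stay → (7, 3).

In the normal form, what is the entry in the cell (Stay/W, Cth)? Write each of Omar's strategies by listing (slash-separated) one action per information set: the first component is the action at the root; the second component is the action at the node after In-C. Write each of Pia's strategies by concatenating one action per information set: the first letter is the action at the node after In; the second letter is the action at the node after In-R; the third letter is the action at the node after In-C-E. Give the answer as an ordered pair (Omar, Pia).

(7, 3)

Trace the play path from the root:
  Omar plays Stay
→ terminal payoff (7, 3).
(Omar's choice at the node after In-C is never reached on this path, so it doesn't affect the outcome.)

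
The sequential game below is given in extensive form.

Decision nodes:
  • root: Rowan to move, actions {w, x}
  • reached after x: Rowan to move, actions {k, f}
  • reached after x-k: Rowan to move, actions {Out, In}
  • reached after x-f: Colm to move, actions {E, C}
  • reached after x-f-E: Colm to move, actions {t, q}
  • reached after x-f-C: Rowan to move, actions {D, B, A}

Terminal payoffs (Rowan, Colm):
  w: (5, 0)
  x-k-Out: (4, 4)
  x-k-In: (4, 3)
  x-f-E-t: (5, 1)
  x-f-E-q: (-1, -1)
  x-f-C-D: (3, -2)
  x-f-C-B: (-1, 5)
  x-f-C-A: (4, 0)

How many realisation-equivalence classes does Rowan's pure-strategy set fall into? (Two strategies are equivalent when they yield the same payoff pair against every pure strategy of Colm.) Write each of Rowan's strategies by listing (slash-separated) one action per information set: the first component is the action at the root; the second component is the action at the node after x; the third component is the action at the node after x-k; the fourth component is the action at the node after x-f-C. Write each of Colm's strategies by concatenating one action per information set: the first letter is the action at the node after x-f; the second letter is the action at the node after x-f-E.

6

Rowan has 24 pure strategies: w/k/Out/D, w/k/Out/B, w/k/Out/A, w/k/In/D, w/k/In/B, w/k/In/A, w/f/Out/D, w/f/Out/B, w/f/Out/A, w/f/In/D, w/f/In/B, w/f/In/A, x/k/Out/D, x/k/Out/B, x/k/Out/A, x/k/In/D, x/k/In/B, x/k/In/A, x/f/Out/D, x/f/Out/B, x/f/Out/A, x/f/In/D, x/f/In/B, x/f/In/A. Columns: Et, Eq, Ct, Cq.
{w/k/Out/D, w/k/Out/B, w/k/Out/A, w/k/In/D, w/k/In/B, w/k/In/A, w/f/Out/D, w/f/Out/B, w/f/Out/A, w/f/In/D, w/f/In/B, w/f/In/A} → row (5,0) (5,0) (5,0) (5,0)
{x/k/Out/D, x/k/Out/B, x/k/Out/A} → row (4,4) (4,4) (4,4) (4,4)
{x/k/In/D, x/k/In/B, x/k/In/A} → row (4,3) (4,3) (4,3) (4,3)
{x/f/Out/D, x/f/In/D} → row (5,1) (-1,-1) (3,-2) (3,-2)
{x/f/Out/B, x/f/In/B} → row (5,1) (-1,-1) (-1,5) (-1,5)
{x/f/Out/A, x/f/In/A} → row (5,1) (-1,-1) (4,0) (4,0)
That's 6 distinct rows out of 24 strategies.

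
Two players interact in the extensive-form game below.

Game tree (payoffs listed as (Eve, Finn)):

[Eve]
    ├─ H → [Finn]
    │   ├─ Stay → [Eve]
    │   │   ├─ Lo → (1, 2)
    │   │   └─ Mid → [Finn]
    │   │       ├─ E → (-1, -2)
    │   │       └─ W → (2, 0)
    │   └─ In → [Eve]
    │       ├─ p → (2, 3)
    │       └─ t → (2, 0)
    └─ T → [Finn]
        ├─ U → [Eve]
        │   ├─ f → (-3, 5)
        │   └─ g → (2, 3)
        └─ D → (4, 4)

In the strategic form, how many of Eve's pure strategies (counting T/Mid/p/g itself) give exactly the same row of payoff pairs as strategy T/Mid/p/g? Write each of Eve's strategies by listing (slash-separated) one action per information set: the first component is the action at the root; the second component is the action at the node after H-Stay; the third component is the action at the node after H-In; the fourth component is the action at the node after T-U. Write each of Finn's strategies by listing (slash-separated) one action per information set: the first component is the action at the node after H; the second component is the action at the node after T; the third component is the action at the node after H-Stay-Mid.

4

Row for T/Mid/p/g (columns Stay/U/E, Stay/U/W, Stay/D/E, Stay/D/W, In/U/E, In/U/W, In/D/E, In/D/W): (2,3) (2,3) (4,4) (4,4) (2,3) (2,3) (4,4) (4,4).
Under T/Mid/p/g, Eve's choice at the node after H-Stay and at the node after H-In can never be reached regardless of what Finn does, so varying those choices leaves every outcome unchanged.
Holding the reachable choices fixed and varying the unreachable ones freely already gives 2 × 2 = 4 equivalent strategies.
No other strategy reproduces this row, so those 4 are the full class: T/Lo/p/g, T/Lo/t/g, T/Mid/p/g, T/Mid/t/g.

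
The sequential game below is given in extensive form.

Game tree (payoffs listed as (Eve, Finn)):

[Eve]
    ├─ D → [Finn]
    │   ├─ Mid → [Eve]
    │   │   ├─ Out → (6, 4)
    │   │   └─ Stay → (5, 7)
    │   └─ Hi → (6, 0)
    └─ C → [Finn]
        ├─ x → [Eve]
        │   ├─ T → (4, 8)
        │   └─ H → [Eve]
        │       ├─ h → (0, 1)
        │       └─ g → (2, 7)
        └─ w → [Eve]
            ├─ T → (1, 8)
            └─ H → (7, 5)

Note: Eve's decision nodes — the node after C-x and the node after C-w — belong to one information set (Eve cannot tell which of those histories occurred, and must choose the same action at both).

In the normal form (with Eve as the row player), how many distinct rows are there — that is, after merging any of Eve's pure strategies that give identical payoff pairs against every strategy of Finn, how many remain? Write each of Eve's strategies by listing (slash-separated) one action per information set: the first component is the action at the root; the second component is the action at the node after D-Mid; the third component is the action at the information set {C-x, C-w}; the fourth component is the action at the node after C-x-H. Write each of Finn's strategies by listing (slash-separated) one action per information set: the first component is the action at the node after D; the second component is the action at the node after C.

Eve has 16 pure strategies: D/Out/T/h, D/Out/T/g, D/Out/H/h, D/Out/H/g, D/Stay/T/h, D/Stay/T/g, D/Stay/H/h, D/Stay/H/g, C/Out/T/h, C/Out/T/g, C/Out/H/h, C/Out/H/g, C/Stay/T/h, C/Stay/T/g, C/Stay/H/h, C/Stay/H/g. Columns: Mid/x, Mid/w, Hi/x, Hi/w.
{D/Out/T/h, D/Out/T/g, D/Out/H/h, D/Out/H/g} → row (6,4) (6,4) (6,0) (6,0)
{D/Stay/T/h, D/Stay/T/g, D/Stay/H/h, D/Stay/H/g} → row (5,7) (5,7) (6,0) (6,0)
{C/Out/T/h, C/Out/T/g, C/Stay/T/h, C/Stay/T/g} → row (4,8) (1,8) (4,8) (1,8)
{C/Out/H/h, C/Stay/H/h} → row (0,1) (7,5) (0,1) (7,5)
{C/Out/H/g, C/Stay/H/g} → row (2,7) (7,5) (2,7) (7,5)
That's 5 distinct rows out of 16 strategies.

5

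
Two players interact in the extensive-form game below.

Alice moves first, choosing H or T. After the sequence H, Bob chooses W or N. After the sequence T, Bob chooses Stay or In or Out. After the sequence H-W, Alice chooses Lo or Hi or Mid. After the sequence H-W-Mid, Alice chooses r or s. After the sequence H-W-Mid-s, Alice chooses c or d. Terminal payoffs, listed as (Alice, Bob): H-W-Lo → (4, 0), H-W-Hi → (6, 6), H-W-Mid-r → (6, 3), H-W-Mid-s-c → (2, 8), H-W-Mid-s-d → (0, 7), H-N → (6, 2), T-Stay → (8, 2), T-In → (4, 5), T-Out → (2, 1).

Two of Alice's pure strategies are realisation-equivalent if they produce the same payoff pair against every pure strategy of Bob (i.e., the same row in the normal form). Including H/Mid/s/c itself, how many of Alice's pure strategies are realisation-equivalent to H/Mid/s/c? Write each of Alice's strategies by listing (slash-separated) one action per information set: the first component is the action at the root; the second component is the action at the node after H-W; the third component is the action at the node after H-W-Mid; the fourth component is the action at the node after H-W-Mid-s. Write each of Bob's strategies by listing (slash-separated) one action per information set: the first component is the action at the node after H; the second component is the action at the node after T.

1

Row for H/Mid/s/c (columns W/Stay, W/In, W/Out, N/Stay, N/In, N/Out): (2,8) (2,8) (2,8) (6,2) (6,2) (6,2).
Every one of Alice's information sets is on the play path for some reply by Bob when Alice follows H/Mid/s/c.
Changing the action at any of them therefore changes at least one column, so only H/Mid/s/c itself gives this row.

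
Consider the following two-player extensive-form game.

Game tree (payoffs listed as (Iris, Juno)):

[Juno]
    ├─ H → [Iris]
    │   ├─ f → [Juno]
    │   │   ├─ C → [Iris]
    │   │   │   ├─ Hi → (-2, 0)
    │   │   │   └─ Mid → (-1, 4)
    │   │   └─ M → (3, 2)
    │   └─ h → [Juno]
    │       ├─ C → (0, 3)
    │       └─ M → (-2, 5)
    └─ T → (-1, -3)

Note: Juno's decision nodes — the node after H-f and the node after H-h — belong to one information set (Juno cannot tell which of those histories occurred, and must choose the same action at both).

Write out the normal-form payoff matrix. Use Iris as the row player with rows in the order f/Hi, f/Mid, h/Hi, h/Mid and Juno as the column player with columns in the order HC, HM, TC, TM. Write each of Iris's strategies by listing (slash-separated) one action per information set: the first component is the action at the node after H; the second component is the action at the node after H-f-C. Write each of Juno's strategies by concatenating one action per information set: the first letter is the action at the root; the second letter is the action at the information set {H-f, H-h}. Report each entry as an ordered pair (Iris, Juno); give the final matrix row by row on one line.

            HC       HM       TC       TM
 f/Hi   (-2,0)    (3,2)  (-1,-3)  (-1,-3)
f/Mid   (-1,4)    (3,2)  (-1,-3)  (-1,-3)
 h/Hi    (0,3)   (-2,5)  (-1,-3)  (-1,-3)
h/Mid    (0,3)   (-2,5)  (-1,-3)  (-1,-3)

f/Hi: (-2,0) (3,2) (-1,-3) (-1,-3) | f/Mid: (-1,4) (3,2) (-1,-3) (-1,-3) | h/Hi: (0,3) (-2,5) (-1,-3) (-1,-3) | h/Mid: (0,3) (-2,5) (-1,-3) (-1,-3)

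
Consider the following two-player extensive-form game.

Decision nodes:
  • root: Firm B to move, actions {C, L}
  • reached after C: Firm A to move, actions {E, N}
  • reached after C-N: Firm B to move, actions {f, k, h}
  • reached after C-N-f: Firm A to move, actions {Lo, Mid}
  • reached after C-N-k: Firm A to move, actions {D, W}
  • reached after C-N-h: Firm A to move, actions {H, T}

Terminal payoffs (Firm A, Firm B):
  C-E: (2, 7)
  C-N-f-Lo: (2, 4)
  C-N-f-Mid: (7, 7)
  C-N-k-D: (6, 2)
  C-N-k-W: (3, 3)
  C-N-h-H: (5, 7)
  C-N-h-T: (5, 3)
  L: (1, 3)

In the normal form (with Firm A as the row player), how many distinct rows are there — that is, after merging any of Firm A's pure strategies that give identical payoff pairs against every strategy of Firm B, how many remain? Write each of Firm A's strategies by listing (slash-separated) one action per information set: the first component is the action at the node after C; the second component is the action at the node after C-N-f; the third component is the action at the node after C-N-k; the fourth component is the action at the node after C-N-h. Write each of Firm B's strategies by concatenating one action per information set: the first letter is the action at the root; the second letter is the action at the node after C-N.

Firm A has 16 pure strategies: E/Lo/D/H, E/Lo/D/T, E/Lo/W/H, E/Lo/W/T, E/Mid/D/H, E/Mid/D/T, E/Mid/W/H, E/Mid/W/T, N/Lo/D/H, N/Lo/D/T, N/Lo/W/H, N/Lo/W/T, N/Mid/D/H, N/Mid/D/T, N/Mid/W/H, N/Mid/W/T. Columns: Cf, Ck, Ch, Lf, Lk, Lh.
{E/Lo/D/H, E/Lo/D/T, E/Lo/W/H, E/Lo/W/T, E/Mid/D/H, E/Mid/D/T, E/Mid/W/H, E/Mid/W/T} → row (2,7) (2,7) (2,7) (1,3) (1,3) (1,3)
{N/Lo/D/H} → row (2,4) (6,2) (5,7) (1,3) (1,3) (1,3)
{N/Lo/D/T} → row (2,4) (6,2) (5,3) (1,3) (1,3) (1,3)
{N/Lo/W/H} → row (2,4) (3,3) (5,7) (1,3) (1,3) (1,3)
{N/Lo/W/T} → row (2,4) (3,3) (5,3) (1,3) (1,3) (1,3)
{N/Mid/D/H} → row (7,7) (6,2) (5,7) (1,3) (1,3) (1,3)
{N/Mid/D/T} → row (7,7) (6,2) (5,3) (1,3) (1,3) (1,3)
{N/Mid/W/H} → row (7,7) (3,3) (5,7) (1,3) (1,3) (1,3)
{N/Mid/W/T} → row (7,7) (3,3) (5,3) (1,3) (1,3) (1,3)
That's 9 distinct rows out of 16 strategies.

9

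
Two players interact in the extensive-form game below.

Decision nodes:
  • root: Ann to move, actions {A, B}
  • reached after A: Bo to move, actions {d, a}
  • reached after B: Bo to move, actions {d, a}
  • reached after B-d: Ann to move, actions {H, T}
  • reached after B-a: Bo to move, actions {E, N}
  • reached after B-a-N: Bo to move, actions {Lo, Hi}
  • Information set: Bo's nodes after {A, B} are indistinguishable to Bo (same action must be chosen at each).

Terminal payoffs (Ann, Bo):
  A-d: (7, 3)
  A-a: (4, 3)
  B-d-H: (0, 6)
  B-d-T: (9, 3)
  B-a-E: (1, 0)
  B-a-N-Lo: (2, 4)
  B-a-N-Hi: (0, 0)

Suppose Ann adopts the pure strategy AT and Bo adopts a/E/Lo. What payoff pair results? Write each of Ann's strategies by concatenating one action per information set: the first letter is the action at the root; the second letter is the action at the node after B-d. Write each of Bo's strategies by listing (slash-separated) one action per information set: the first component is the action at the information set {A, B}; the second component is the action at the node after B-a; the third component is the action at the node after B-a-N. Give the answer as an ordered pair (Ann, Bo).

(4, 3)

Trace the play path from the root:
  Ann plays A
  Bo plays a at [A]
→ terminal payoff (4, 3).
(Ann's choice at the node after B-d is never reached on this path, so it doesn't affect the outcome.)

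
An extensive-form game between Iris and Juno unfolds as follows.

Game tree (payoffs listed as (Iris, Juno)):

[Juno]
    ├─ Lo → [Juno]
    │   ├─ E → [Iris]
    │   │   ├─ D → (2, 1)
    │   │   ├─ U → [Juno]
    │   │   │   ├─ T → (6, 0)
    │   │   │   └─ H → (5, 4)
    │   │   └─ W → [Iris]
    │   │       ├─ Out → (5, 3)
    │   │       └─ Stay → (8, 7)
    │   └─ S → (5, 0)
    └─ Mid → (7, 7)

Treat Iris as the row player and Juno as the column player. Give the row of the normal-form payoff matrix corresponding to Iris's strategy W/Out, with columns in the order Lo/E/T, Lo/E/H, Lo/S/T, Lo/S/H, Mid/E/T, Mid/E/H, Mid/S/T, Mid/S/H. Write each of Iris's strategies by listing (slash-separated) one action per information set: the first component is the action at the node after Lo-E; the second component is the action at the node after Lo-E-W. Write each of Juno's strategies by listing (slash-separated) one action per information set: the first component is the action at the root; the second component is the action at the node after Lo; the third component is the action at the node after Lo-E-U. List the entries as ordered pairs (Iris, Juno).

vs Lo/E/T: Juno plays Lo → Juno plays E at [Lo] → Iris plays W at [Lo-E] → Iris plays Out at [Lo-E-W] → (5, 3)
vs Lo/E/H: Juno plays Lo → Juno plays E at [Lo] → Iris plays W at [Lo-E] → Iris plays Out at [Lo-E-W] → (5, 3)
vs Lo/S/T: Juno plays Lo → Juno plays S at [Lo] → (5, 0)
vs Lo/S/H: Juno plays Lo → Juno plays S at [Lo] → (5, 0)
vs Mid/E/T: Juno plays Mid → (7, 7)
vs Mid/E/H: Juno plays Mid → (7, 7)
vs Mid/S/T: Juno plays Mid → (7, 7)
vs Mid/S/H: Juno plays Mid → (7, 7)

(5,3) (5,3) (5,0) (5,0) (7,7) (7,7) (7,7) (7,7)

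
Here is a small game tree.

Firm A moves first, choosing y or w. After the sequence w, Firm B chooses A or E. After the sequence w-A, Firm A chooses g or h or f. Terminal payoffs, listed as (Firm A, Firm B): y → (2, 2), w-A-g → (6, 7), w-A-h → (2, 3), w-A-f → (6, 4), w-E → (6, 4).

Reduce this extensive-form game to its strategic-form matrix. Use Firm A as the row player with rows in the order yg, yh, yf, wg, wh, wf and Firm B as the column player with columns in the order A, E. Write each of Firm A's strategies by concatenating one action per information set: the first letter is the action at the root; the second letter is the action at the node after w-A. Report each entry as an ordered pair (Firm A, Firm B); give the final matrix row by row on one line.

yg: (2,2) (2,2) | yh: (2,2) (2,2) | yf: (2,2) (2,2) | wg: (6,7) (6,4) | wh: (2,3) (6,4) | wf: (6,4) (6,4)

Row yg: A→(2,2), E→(2,2)
Row yh: A→(2,2), E→(2,2)
Row yf: A→(2,2), E→(2,2)
Row wg: A→(6,7), E→(6,4)
Row wh: A→(2,3), E→(6,4)
Row wf: A→(6,4), E→(6,4)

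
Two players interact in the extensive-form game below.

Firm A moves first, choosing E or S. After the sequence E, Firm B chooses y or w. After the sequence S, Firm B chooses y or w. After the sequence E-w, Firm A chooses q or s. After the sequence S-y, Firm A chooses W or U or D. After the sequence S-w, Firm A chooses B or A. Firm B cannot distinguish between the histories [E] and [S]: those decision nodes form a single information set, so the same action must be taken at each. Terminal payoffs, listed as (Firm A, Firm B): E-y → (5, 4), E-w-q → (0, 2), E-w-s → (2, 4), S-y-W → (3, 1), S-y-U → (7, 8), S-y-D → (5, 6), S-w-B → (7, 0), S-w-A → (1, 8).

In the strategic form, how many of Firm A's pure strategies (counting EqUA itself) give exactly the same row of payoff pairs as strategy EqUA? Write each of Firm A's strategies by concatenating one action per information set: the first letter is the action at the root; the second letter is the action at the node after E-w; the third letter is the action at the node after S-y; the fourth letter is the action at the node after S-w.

Row for EqUA (columns y, w): (5,4) (0,2).
Under EqUA, Firm A's choice at the node after S-y and at the node after S-w can never be reached regardless of what Firm B does, so varying those choices leaves every outcome unchanged.
Holding the reachable choices fixed and varying the unreachable ones freely already gives 3 × 2 = 6 equivalent strategies.
No other strategy reproduces this row, so those 6 are the full class: EqWB, EqWA, EqUB, EqUA, EqDB, EqDA.

6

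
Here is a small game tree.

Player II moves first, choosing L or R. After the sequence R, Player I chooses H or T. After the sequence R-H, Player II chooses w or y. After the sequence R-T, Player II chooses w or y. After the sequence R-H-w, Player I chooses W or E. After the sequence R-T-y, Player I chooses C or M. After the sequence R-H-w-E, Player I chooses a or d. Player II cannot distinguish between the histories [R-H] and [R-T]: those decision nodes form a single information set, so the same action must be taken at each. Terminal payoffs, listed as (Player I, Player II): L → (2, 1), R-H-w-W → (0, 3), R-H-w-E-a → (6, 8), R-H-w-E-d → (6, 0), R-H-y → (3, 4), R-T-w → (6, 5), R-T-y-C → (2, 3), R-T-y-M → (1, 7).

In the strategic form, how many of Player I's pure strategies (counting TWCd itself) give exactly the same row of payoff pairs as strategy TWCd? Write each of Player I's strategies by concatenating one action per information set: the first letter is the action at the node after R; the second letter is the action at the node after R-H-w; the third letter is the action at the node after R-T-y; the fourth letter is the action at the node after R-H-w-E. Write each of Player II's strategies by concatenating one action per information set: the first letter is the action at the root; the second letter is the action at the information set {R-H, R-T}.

Row for TWCd (columns Lw, Ly, Rw, Ry): (2,1) (2,1) (6,5) (2,3).
Under TWCd, Player I's choice at the node after R-H-w and at the node after R-H-w-E can never be reached regardless of what Player II does, so varying those choices leaves every outcome unchanged.
Holding the reachable choices fixed and varying the unreachable ones freely already gives 2 × 2 = 4 equivalent strategies.
No other strategy reproduces this row, so those 4 are the full class: TWCa, TWCd, TECa, TECd.

4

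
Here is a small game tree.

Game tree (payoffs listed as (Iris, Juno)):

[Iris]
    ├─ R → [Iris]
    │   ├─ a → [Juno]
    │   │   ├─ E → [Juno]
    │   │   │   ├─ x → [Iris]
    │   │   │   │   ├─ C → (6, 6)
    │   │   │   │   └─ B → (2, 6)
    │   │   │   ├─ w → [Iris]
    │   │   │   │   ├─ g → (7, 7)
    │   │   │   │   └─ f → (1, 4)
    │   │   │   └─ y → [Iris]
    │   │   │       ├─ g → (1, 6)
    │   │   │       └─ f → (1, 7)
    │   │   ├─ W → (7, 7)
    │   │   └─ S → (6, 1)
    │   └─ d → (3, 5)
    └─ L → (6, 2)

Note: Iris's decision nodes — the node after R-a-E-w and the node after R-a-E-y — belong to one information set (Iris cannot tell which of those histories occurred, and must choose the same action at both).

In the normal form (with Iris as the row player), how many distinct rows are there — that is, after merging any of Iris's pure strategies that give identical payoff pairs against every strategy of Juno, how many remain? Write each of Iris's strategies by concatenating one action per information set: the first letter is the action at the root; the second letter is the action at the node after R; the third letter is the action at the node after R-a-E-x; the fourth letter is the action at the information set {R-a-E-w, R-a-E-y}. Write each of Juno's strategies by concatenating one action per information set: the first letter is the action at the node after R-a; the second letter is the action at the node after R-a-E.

Iris has 16 pure strategies: RaCg, RaCf, RaBg, RaBf, RdCg, RdCf, RdBg, RdBf, LaCg, LaCf, LaBg, LaBf, LdCg, LdCf, LdBg, LdBf. Columns: Ex, Ew, Ey, Wx, Ww, Wy, Sx, Sw, Sy.
{RaCg} → row (6,6) (7,7) (1,6) (7,7) (7,7) (7,7) (6,1) (6,1) (6,1)
{RaCf} → row (6,6) (1,4) (1,7) (7,7) (7,7) (7,7) (6,1) (6,1) (6,1)
{RaBg} → row (2,6) (7,7) (1,6) (7,7) (7,7) (7,7) (6,1) (6,1) (6,1)
{RaBf} → row (2,6) (1,4) (1,7) (7,7) (7,7) (7,7) (6,1) (6,1) (6,1)
{RdCg, RdCf, RdBg, RdBf} → row (3,5) (3,5) (3,5) (3,5) (3,5) (3,5) (3,5) (3,5) (3,5)
{LaCg, LaCf, LaBg, LaBf, LdCg, LdCf, LdBg, LdBf} → row (6,2) (6,2) (6,2) (6,2) (6,2) (6,2) (6,2) (6,2) (6,2)
That's 6 distinct rows out of 16 strategies.

6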